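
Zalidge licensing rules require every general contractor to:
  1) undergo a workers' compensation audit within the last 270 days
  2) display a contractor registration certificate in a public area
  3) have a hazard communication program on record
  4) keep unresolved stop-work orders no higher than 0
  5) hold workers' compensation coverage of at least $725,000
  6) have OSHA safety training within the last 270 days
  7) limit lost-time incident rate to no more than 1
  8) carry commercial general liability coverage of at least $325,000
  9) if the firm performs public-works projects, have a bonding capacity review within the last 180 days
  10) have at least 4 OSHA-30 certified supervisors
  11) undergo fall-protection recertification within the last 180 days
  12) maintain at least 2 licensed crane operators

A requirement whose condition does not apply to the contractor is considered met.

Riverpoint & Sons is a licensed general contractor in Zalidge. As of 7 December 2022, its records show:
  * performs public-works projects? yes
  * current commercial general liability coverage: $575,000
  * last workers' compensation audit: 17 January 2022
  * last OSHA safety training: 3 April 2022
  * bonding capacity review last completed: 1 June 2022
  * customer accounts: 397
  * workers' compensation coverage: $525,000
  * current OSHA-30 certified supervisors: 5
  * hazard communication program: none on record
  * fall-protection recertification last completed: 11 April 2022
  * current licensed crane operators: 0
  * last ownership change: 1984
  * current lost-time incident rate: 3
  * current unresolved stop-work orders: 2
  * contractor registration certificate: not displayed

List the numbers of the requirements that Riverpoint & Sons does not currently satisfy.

1, 2, 3, 4, 5, 7, 9, 11, 12

1. workers' compensation audit 324 days ago vs limit 270 → not met
2. contractor registration certificate absent → not met
3. hazard communication program absent → not met
4. unresolved stop-work orders 2 > 0 → not met
5. workers' compensation coverage $525,000 < $725,000 → not met
6. OSHA safety training 248 days ago vs limit 270 → met
7. lost-time incident rate 3 > 1 → not met
8. commercial general liability coverage $575,000 ≥ $325,000 → met
9. condition 'performs public-works projects' holds; bonding capacity review 189 days ago vs limit 180 → not met
10. OSHA-30 certified supervisors 5 ≥ 4 → met
11. fall-protection recertification 240 days ago vs limit 180 → not met
12. licensed crane operators 0 < 2 → not met
Not met: 1, 2, 3, 4, 5, 7, 9, 11, 12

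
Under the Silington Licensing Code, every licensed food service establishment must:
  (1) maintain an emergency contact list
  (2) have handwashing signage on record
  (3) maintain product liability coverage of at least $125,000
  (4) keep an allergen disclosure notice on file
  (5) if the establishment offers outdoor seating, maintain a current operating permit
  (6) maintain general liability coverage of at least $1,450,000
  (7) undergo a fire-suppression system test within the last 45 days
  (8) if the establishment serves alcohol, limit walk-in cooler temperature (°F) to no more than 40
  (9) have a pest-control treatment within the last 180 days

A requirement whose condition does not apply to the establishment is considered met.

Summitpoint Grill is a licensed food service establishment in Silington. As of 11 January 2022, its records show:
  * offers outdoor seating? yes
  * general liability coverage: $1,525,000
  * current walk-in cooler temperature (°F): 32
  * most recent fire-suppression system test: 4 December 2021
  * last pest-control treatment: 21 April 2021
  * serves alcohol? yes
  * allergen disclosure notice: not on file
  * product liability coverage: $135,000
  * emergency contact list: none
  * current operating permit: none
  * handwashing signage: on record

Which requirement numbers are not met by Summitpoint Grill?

1, 4, 5, 9

1. emergency contact list absent → not met
2. handwashing signage present → met
3. product liability coverage $135,000 ≥ $125,000 → met
4. allergen disclosure notice absent → not met
5. condition 'offers outdoor seating' holds; current operating permit absent → not met
6. general liability coverage $1,525,000 ≥ $1,450,000 → met
7. fire-suppression system test 38 days ago vs limit 45 → met
8. condition 'serves alcohol' holds; walk-in cooler temperature (°F) 32 ≤ 40 → met
9. pest-control treatment 265 days ago vs limit 180 → not met
Not met: 1, 4, 5, 9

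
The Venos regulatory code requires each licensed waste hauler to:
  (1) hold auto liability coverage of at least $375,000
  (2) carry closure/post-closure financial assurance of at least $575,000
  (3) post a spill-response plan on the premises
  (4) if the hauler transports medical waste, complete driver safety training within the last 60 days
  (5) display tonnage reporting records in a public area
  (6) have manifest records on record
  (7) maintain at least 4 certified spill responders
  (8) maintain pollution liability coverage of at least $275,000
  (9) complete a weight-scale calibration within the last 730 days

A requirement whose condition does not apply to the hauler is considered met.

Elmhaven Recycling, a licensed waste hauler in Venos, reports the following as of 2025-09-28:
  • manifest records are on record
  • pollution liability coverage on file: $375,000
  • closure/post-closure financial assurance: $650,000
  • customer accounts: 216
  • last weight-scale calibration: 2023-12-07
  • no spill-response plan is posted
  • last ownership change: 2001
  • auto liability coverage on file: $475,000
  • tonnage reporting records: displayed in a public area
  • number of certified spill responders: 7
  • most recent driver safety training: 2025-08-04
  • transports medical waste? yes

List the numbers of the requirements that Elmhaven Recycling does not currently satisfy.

3

1. auto liability coverage $475,000 ≥ $375,000 → met
2. closure/post-closure financial assurance $650,000 ≥ $575,000 → met
3. spill-response plan absent → not met
4. condition 'transports medical waste' holds; driver safety training 55 days ago vs limit 60 → met
5. tonnage reporting records present → met
6. manifest records present → met
7. certified spill responders 7 ≥ 4 → met
8. pollution liability coverage $375,000 ≥ $275,000 → met
9. weight-scale calibration 661 days ago vs limit 730 → met
Not met: 3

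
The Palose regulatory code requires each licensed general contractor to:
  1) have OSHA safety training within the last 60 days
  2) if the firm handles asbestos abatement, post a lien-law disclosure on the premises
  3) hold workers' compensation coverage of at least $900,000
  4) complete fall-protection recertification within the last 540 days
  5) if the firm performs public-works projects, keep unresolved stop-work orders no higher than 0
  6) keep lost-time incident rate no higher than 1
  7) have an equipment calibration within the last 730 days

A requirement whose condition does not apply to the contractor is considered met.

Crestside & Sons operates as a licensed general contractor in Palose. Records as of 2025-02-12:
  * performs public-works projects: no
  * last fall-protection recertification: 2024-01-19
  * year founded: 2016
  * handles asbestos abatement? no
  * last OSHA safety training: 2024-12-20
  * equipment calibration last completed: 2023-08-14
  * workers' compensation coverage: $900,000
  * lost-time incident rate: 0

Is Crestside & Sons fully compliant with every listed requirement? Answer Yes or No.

Yes

1. OSHA safety training 54 days ago vs limit 60 → met
2. condition 'handles asbestos abatement' does not hold → requirement n/a → met
3. workers' compensation coverage $900,000 ≥ $900,000 → met
4. fall-protection recertification 390 days ago vs limit 540 → met
5. condition 'performs public-works projects' does not hold → requirement n/a → met
6. lost-time incident rate 0 ≤ 1 → met
7. equipment calibration 548 days ago vs limit 730 → met
All met.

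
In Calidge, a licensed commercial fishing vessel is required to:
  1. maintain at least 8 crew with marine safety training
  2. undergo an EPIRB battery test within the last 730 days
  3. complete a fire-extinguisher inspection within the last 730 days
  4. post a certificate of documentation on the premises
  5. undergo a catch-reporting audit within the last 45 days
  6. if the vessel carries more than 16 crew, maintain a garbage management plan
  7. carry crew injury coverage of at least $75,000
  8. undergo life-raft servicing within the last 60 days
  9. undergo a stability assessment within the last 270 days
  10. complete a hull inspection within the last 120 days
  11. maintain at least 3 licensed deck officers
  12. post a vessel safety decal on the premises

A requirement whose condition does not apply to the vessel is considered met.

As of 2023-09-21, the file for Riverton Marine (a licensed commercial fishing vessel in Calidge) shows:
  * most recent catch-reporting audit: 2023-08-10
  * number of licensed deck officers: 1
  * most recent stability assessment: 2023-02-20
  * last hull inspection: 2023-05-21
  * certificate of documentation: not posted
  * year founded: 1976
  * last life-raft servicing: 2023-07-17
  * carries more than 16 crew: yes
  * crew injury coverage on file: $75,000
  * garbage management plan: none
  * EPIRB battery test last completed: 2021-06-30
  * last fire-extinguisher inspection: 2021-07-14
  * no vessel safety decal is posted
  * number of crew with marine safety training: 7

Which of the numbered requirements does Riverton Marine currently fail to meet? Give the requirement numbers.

1, 2, 3, 4, 6, 8, 10, 11, 12

1. crew with marine safety training 7 < 8 → not met
2. EPIRB battery test 813 days ago vs limit 730 → not met
3. fire-extinguisher inspection 799 days ago vs limit 730 → not met
4. certificate of documentation absent → not met
5. catch-reporting audit 42 days ago vs limit 45 → met
6. condition 'carries more than 16 crew' holds; garbage management plan absent → not met
7. crew injury coverage $75,000 ≥ $75,000 → met
8. life-raft servicing 66 days ago vs limit 60 → not met
9. stability assessment 213 days ago vs limit 270 → met
10. hull inspection 123 days ago vs limit 120 → not met
11. licensed deck officers 1 < 3 → not met
12. vessel safety decal absent → not met
Not met: 1, 2, 3, 4, 6, 8, 10, 11, 12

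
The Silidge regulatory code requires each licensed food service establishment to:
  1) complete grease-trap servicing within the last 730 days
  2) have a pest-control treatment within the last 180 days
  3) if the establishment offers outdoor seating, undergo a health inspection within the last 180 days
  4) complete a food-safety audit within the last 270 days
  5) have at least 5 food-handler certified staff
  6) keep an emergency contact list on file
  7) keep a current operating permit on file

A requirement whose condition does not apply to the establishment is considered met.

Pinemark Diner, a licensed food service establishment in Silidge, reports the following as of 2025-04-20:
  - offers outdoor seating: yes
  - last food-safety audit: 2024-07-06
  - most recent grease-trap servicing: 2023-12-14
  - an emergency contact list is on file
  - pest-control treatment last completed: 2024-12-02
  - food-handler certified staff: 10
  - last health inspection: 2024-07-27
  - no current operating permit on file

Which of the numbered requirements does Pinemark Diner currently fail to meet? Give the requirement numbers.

3, 4, 7

1. grease-trap servicing 493 days ago vs limit 730 → met
2. pest-control treatment 139 days ago vs limit 180 → met
3. condition 'offers outdoor seating' holds; health inspection 267 days ago vs limit 180 → not met
4. food-safety audit 288 days ago vs limit 270 → not met
5. food-handler certified staff 10 ≥ 5 → met
6. emergency contact list present → met
7. current operating permit absent → not met
Not met: 3, 4, 7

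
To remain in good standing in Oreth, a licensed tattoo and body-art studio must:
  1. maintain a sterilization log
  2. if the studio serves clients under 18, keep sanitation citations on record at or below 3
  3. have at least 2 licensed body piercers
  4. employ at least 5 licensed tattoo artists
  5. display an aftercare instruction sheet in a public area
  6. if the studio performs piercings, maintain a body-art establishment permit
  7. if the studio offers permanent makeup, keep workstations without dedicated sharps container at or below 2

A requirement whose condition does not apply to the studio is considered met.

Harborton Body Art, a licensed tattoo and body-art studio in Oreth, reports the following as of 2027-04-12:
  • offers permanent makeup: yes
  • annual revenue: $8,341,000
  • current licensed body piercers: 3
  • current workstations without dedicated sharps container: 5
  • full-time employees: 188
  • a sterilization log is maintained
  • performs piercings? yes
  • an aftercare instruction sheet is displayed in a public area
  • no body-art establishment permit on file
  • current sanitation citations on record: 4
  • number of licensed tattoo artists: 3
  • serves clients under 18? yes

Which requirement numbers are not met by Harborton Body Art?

2, 4, 6, 7

1. sterilization log present → met
2. condition 'serves clients under 18' holds; sanitation citations on record 4 > 3 → not met
3. licensed body piercers 3 ≥ 2 → met
4. licensed tattoo artists 3 < 5 → not met
5. aftercare instruction sheet present → met
6. condition 'performs piercings' holds; body-art establishment permit absent → not met
7. condition 'offers permanent makeup' holds; workstations without dedicated sharps container 5 > 2 → not met
Not met: 2, 4, 6, 7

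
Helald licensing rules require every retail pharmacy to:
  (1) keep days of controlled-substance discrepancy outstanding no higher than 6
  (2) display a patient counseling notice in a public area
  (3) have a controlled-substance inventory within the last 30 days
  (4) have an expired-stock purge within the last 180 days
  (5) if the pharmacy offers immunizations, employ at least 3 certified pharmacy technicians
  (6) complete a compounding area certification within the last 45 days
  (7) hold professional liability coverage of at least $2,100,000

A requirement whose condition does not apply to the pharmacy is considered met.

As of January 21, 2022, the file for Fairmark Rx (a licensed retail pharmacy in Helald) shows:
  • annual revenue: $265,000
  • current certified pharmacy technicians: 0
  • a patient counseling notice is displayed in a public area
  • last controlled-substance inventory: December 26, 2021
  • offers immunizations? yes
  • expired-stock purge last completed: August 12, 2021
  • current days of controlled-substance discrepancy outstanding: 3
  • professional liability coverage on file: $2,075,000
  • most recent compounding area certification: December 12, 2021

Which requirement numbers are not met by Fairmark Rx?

5, 7

1. days of controlled-substance discrepancy outstanding 3 ≤ 6 → met
2. patient counseling notice present → met
3. controlled-substance inventory 26 days ago vs limit 30 → met
4. expired-stock purge 162 days ago vs limit 180 → met
5. condition 'offers immunizations' holds; certified pharmacy technicians 0 < 3 → not met
6. compounding area certification 40 days ago vs limit 45 → met
7. professional liability coverage $2,075,000 < $2,100,000 → not met
Not met: 5, 7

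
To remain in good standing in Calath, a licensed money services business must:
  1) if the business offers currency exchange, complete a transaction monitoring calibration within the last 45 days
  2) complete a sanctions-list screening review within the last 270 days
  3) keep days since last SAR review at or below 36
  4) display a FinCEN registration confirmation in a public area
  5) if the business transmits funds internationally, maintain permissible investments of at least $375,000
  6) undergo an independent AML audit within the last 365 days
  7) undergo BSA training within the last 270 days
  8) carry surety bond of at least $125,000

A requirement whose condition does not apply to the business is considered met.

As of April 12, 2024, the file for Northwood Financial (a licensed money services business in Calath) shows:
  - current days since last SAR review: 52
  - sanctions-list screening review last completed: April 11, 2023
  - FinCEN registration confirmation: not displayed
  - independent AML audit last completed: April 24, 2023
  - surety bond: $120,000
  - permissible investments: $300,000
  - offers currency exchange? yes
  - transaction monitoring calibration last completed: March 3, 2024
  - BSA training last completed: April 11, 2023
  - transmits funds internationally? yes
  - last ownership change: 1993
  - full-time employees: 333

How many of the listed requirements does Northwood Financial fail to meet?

1. condition 'offers currency exchange' holds; transaction monitoring calibration 40 days ago vs limit 45 → met
2. sanctions-list screening review 367 days ago vs limit 270 → not met
3. days since last SAR review 52 > 36 → not met
4. FinCEN registration confirmation absent → not met
5. condition 'transmits funds internationally' holds; permissible investments $300,000 < $375,000 → not met
6. independent AML audit 354 days ago vs limit 365 → met
7. BSA training 367 days ago vs limit 270 → not met
8. surety bond $120,000 < $125,000 → not met
Not met: 6 of 8

6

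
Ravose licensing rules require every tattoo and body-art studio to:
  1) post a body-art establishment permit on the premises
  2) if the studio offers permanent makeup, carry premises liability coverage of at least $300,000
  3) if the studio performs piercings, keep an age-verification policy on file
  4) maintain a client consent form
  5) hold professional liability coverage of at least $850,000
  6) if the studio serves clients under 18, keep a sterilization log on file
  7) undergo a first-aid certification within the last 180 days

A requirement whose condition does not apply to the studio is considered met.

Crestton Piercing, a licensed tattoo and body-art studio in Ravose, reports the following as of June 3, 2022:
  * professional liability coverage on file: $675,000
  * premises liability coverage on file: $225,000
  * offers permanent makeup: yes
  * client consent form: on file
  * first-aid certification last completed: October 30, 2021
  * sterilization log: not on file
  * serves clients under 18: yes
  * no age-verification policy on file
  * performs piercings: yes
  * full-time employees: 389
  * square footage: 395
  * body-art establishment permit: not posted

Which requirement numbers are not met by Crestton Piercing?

1. body-art establishment permit absent → not met
2. condition 'offers permanent makeup' holds; premises liability coverage $225,000 < $300,000 → not met
3. condition 'performs piercings' holds; age-verification policy absent → not met
4. client consent form present → met
5. professional liability coverage $675,000 < $850,000 → not met
6. condition 'serves clients under 18' holds; sterilization log absent → not met
7. first-aid certification 216 days ago vs limit 180 → not met
Not met: 1, 2, 3, 5, 6, 7

1, 2, 3, 5, 6, 7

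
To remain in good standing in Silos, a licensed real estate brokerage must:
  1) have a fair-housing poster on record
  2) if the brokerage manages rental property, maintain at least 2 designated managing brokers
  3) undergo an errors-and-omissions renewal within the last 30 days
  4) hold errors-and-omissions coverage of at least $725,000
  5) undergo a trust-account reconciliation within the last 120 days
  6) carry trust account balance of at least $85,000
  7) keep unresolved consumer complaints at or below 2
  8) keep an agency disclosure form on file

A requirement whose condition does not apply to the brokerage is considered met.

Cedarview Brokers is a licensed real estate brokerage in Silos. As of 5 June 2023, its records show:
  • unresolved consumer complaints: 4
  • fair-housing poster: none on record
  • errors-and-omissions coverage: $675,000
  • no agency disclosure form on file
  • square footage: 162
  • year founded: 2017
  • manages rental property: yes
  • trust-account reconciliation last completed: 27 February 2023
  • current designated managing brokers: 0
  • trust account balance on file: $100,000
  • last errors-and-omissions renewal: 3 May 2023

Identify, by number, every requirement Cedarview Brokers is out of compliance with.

1, 2, 3, 4, 7, 8

1. fair-housing poster absent → not met
2. condition 'manages rental property' holds; designated managing brokers 0 < 2 → not met
3. errors-and-omissions renewal 33 days ago vs limit 30 → not met
4. errors-and-omissions coverage $675,000 < $725,000 → not met
5. trust-account reconciliation 98 days ago vs limit 120 → met
6. trust account balance $100,000 ≥ $85,000 → met
7. unresolved consumer complaints 4 > 2 → not met
8. agency disclosure form absent → not met
Not met: 1, 2, 3, 4, 7, 8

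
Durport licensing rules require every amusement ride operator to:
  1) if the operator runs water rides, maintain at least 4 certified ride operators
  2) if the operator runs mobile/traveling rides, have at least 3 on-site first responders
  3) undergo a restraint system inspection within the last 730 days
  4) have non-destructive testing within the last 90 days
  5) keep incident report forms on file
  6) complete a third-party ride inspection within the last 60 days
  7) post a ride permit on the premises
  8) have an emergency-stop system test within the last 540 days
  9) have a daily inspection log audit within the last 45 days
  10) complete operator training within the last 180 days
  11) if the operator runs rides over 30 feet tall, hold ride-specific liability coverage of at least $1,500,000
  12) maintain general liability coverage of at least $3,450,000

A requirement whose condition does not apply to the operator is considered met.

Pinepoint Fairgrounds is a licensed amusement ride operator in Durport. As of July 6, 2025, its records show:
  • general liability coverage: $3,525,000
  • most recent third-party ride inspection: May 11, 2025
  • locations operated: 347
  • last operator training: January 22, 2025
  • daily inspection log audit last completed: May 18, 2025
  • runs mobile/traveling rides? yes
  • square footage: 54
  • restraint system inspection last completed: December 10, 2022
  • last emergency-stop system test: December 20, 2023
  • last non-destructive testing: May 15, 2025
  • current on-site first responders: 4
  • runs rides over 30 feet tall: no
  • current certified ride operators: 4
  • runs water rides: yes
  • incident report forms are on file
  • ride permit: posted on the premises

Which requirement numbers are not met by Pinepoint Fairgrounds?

3, 8, 9

1. condition 'runs water rides' holds; certified ride operators 4 ≥ 4 → met
2. condition 'runs mobile/traveling rides' holds; on-site first responders 4 ≥ 3 → met
3. restraint system inspection 939 days ago vs limit 730 → not met
4. non-destructive testing 52 days ago vs limit 90 → met
5. incident report forms present → met
6. third-party ride inspection 56 days ago vs limit 60 → met
7. ride permit present → met
8. emergency-stop system test 564 days ago vs limit 540 → not met
9. daily inspection log audit 49 days ago vs limit 45 → not met
10. operator training 165 days ago vs limit 180 → met
11. condition 'runs rides over 30 feet tall' does not hold → requirement n/a → met
12. general liability coverage $3,525,000 ≥ $3,450,000 → met
Not met: 3, 8, 9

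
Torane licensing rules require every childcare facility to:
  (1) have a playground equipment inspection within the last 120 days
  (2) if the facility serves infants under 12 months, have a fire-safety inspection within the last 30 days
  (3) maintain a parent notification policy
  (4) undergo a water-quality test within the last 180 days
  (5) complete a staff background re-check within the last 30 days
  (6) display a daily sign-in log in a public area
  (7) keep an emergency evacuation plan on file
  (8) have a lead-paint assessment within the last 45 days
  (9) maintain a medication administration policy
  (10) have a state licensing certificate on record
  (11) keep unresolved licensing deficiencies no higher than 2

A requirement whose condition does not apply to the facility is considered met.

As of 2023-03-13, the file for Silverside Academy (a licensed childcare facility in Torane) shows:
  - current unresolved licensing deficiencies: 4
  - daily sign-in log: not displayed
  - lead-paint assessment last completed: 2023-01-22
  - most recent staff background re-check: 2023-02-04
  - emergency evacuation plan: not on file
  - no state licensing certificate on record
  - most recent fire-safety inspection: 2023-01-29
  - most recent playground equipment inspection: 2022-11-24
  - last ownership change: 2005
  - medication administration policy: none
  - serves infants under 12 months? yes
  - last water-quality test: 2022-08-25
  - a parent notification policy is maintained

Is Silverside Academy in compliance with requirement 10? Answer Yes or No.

No

10. state licensing certificate absent → not met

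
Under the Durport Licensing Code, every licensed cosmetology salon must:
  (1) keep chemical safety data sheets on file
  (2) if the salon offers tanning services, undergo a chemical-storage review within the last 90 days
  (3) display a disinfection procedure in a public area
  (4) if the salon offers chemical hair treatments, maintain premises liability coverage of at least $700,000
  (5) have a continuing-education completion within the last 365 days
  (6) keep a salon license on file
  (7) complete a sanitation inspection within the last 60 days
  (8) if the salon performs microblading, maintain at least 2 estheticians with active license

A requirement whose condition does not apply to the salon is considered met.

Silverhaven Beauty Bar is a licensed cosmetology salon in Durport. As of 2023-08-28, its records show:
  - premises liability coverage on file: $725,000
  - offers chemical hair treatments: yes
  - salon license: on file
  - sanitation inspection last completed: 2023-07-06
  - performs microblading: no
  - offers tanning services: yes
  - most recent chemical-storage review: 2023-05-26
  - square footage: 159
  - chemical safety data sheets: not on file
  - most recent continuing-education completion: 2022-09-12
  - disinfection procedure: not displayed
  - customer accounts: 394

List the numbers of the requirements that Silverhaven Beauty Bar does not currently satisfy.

1, 2, 3

1. chemical safety data sheets absent → not met
2. condition 'offers tanning services' holds; chemical-storage review 94 days ago vs limit 90 → not met
3. disinfection procedure absent → not met
4. condition 'offers chemical hair treatments' holds; premises liability coverage $725,000 ≥ $700,000 → met
5. continuing-education completion 350 days ago vs limit 365 → met
6. salon license present → met
7. sanitation inspection 53 days ago vs limit 60 → met
8. condition 'performs microblading' does not hold → requirement n/a → met
Not met: 1, 2, 3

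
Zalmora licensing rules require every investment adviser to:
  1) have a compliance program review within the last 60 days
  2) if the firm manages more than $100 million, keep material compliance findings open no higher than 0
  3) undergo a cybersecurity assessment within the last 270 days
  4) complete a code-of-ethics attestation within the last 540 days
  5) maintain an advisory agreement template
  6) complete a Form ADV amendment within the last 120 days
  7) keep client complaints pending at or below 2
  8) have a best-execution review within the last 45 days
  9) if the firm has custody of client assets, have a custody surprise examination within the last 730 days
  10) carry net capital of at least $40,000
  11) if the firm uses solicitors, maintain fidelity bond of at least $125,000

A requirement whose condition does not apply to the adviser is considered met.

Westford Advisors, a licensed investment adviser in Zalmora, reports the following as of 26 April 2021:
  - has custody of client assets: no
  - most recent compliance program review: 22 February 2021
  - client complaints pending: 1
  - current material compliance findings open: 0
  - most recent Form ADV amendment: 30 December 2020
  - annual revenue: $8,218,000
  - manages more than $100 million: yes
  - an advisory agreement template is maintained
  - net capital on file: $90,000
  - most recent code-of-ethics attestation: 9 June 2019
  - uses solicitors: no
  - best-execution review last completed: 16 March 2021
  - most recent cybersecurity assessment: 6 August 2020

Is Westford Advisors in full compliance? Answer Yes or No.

1. compliance program review 63 days ago vs limit 60 → not met
2. condition 'manages more than $100 million' holds; material compliance findings open 0 ≤ 0 → met
3. cybersecurity assessment 263 days ago vs limit 270 → met
4. code-of-ethics attestation 687 days ago vs limit 540 → not met
5. advisory agreement template present → met
6. Form ADV amendment 117 days ago vs limit 120 → met
7. client complaints pending 1 ≤ 2 → met
8. best-execution review 41 days ago vs limit 45 → met
9. condition 'has custody of client assets' does not hold → requirement n/a → met
10. net capital $90,000 ≥ $40,000 → met
11. condition 'uses solicitors' does not hold → requirement n/a → met
Not met: 1, 4

No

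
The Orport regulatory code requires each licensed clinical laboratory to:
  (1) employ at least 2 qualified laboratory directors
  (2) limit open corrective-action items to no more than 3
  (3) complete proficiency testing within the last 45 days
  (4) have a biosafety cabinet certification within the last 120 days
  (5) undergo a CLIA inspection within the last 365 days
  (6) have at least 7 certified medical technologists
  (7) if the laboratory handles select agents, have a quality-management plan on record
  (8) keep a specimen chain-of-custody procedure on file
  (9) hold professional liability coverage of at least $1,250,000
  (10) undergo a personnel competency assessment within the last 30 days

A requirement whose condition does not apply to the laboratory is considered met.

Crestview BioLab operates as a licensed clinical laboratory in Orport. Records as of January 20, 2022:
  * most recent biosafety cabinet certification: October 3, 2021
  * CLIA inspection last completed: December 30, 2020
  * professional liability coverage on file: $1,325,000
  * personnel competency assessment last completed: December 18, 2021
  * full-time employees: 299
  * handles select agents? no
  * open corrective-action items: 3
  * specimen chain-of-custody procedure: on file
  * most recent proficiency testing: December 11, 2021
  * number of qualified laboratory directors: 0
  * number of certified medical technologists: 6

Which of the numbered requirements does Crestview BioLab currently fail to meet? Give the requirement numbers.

1. qualified laboratory directors 0 < 2 → not met
2. open corrective-action items 3 ≤ 3 → met
3. proficiency testing 40 days ago vs limit 45 → met
4. biosafety cabinet certification 109 days ago vs limit 120 → met
5. CLIA inspection 386 days ago vs limit 365 → not met
6. certified medical technologists 6 < 7 → not met
7. condition 'handles select agents' does not hold → requirement n/a → met
8. specimen chain-of-custody procedure present → met
9. professional liability coverage $1,325,000 ≥ $1,250,000 → met
10. personnel competency assessment 33 days ago vs limit 30 → not met
Not met: 1, 5, 6, 10

1, 5, 6, 10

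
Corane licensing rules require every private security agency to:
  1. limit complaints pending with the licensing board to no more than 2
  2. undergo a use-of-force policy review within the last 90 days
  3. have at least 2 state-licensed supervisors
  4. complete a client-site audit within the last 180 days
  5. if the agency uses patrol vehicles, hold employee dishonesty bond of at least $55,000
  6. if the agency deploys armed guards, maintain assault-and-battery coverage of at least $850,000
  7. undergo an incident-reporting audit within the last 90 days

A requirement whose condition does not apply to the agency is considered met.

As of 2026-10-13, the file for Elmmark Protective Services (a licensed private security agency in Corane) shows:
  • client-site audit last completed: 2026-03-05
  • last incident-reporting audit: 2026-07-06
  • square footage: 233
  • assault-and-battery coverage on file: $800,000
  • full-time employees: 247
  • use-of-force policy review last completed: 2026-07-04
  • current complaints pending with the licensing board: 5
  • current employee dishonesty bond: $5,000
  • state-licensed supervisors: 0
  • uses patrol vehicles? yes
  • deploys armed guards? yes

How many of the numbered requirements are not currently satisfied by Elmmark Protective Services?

1. complaints pending with the licensing board 5 > 2 → not met
2. use-of-force policy review 101 days ago vs limit 90 → not met
3. state-licensed supervisors 0 < 2 → not met
4. client-site audit 222 days ago vs limit 180 → not met
5. condition 'uses patrol vehicles' holds; employee dishonesty bond $5,000 < $55,000 → not met
6. condition 'deploys armed guards' holds; assault-and-battery coverage $800,000 < $850,000 → not met
7. incident-reporting audit 99 days ago vs limit 90 → not met
Not met: 7 of 7

7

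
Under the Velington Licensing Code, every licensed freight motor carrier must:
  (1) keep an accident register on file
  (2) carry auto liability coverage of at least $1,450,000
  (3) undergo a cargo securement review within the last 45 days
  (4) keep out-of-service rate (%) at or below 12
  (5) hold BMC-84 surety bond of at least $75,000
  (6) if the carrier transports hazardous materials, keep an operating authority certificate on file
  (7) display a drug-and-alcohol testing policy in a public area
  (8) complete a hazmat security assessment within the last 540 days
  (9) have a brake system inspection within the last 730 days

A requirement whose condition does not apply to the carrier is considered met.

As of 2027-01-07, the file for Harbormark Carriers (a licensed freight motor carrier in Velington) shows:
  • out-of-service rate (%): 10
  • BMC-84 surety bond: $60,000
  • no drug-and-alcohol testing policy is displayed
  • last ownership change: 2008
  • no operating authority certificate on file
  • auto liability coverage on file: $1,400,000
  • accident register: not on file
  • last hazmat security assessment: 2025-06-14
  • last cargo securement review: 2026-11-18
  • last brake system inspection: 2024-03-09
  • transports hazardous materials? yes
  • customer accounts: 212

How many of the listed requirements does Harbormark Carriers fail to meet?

8

1. accident register absent → not met
2. auto liability coverage $1,400,000 < $1,450,000 → not met
3. cargo securement review 50 days ago vs limit 45 → not met
4. out-of-service rate (%) 10 ≤ 12 → met
5. BMC-84 surety bond $60,000 < $75,000 → not met
6. condition 'transports hazardous materials' holds; operating authority certificate absent → not met
7. drug-and-alcohol testing policy absent → not met
8. hazmat security assessment 572 days ago vs limit 540 → not met
9. brake system inspection 1034 days ago vs limit 730 → not met
Not met: 8 of 9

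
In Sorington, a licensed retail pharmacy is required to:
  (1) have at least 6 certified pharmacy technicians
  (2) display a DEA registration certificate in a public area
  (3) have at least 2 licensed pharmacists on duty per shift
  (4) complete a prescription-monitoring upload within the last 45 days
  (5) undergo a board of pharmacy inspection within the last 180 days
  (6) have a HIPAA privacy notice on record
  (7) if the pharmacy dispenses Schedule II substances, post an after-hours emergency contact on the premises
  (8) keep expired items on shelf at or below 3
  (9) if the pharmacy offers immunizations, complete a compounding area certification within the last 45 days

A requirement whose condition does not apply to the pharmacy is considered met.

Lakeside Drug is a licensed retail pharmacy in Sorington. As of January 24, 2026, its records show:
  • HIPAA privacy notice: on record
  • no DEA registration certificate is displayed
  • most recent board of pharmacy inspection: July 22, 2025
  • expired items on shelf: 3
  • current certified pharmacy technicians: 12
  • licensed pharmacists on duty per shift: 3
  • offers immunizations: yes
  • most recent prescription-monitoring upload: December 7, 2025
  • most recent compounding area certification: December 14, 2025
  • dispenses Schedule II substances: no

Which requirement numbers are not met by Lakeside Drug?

1. certified pharmacy technicians 12 ≥ 6 → met
2. DEA registration certificate absent → not met
3. licensed pharmacists on duty per shift 3 ≥ 2 → met
4. prescription-monitoring upload 48 days ago vs limit 45 → not met
5. board of pharmacy inspection 186 days ago vs limit 180 → not met
6. HIPAA privacy notice present → met
7. condition 'dispenses Schedule II substances' does not hold → requirement n/a → met
8. expired items on shelf 3 ≤ 3 → met
9. condition 'offers immunizations' holds; compounding area certification 41 days ago vs limit 45 → met
Not met: 2, 4, 5

2, 4, 5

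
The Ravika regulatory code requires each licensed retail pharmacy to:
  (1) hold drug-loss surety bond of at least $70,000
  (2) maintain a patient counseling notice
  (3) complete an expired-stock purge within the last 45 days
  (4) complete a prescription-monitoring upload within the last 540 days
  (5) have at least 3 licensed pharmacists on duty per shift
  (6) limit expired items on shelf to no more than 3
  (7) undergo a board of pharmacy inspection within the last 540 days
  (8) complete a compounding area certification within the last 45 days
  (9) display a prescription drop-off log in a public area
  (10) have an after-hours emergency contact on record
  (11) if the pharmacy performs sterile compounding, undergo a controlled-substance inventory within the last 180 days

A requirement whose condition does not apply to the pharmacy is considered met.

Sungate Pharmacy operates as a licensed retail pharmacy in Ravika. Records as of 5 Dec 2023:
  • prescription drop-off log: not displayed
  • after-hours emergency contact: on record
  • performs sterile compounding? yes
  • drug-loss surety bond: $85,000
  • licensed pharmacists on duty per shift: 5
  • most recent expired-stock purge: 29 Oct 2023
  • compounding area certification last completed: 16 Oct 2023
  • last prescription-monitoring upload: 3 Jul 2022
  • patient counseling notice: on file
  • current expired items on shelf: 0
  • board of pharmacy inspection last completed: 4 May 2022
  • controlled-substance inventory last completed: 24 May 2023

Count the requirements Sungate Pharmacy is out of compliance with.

4

1. drug-loss surety bond $85,000 ≥ $70,000 → met
2. patient counseling notice present → met
3. expired-stock purge 37 days ago vs limit 45 → met
4. prescription-monitoring upload 520 days ago vs limit 540 → met
5. licensed pharmacists on duty per shift 5 ≥ 3 → met
6. expired items on shelf 0 ≤ 3 → met
7. board of pharmacy inspection 580 days ago vs limit 540 → not met
8. compounding area certification 50 days ago vs limit 45 → not met
9. prescription drop-off log absent → not met
10. after-hours emergency contact present → met
11. condition 'performs sterile compounding' holds; controlled-substance inventory 195 days ago vs limit 180 → not met
Not met: 4 of 11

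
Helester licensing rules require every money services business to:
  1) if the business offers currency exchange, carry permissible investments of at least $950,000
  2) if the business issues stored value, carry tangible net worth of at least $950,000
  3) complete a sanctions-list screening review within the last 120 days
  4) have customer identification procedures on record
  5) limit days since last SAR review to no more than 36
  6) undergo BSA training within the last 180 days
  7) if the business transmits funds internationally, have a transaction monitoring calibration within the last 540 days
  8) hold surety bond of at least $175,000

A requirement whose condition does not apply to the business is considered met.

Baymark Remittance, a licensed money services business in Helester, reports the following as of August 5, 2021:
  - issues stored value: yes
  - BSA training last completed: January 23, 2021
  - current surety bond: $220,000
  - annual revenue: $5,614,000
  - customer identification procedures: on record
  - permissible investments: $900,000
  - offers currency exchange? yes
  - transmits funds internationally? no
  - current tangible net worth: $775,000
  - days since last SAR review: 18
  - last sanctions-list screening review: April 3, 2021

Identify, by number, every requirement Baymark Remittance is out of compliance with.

1, 2, 3, 6

1. condition 'offers currency exchange' holds; permissible investments $900,000 < $950,000 → not met
2. condition 'issues stored value' holds; tangible net worth $775,000 < $950,000 → not met
3. sanctions-list screening review 124 days ago vs limit 120 → not met
4. customer identification procedures present → met
5. days since last SAR review 18 ≤ 36 → met
6. BSA training 194 days ago vs limit 180 → not met
7. condition 'transmits funds internationally' does not hold → requirement n/a → met
8. surety bond $220,000 ≥ $175,000 → met
Not met: 1, 2, 3, 6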